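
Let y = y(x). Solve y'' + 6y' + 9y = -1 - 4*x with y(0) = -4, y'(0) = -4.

Characteristic equation r² + 6r + 9 = 0 has discriminant (6)² - 4·(9) = 0, so r = -3 is a repeated root.
Hence y_h = (C1 + C2*x)*exp(-3*x).
For the particular solution try y_p = A0 + A1*x. Substituting and matching coefficients of each power of x gives A0 = 5/27, A1 = -4/9, so y_p = 5/27 - 4*x/9.
General solution: y = 5/27 - 4*x/9 + C1*exp(-3*x) + C2*x*exp(-3*x).
Apply the initial conditions: y(0) = 5/27 + C1 = -4 and y'(0) = -4/9 + C2 - 3*C1 = -4. Solving gives C1 = -113/27, C2 = -145/9.

y = 5/27 - 113*exp(-3*x)/27 - 4*x/9 - 145*x*exp(-3*x)/9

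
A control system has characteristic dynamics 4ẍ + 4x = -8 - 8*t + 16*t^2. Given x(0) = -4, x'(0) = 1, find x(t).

Divide through by 4: x'' + x = -2 - 2*t + 4*t^2.
Characteristic equation r² + 1 = 0 has discriminant (0)² - 4·(1) = -4 < 0, so r = ± i.
Hence x_h = C1*cos(t) + C2*sin(t).
For the particular solution try x_p = A0 + A1*t + A2*t^2. Substituting and matching coefficients of each power of t gives A0 = -10, A1 = -2, A2 = 4, so x_p = -10 - 2*t + 4*t^2.
General solution: x = -10 - 2*t + 4*t^2 + C1*cos(t) + C2*sin(t).
Apply the initial conditions: x(0) = -10 + C1 = -4 and x'(0) = -2 + C2 = 1. Solving gives C1 = 6, C2 = 3.

x = -10 - 2*t + 3*sin(t) + 4*t**2 + 6*cos(t)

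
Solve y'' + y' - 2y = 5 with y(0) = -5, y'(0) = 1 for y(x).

y = -5/2 - 7*exp(-2*x)/6 - 4*exp(x)/3

Characteristic equation r² + r - 2 = 0 factors as (r - 1)(r + 2) = 0, so r = 1, -2.
Hence y_h = C1*exp(x) + C2*exp(-2*x).
For the particular solution try y_p = A0. Substituting and matching coefficients of each power of x gives A0 = -5/2, so y_p = -5/2.
General solution: y = -5/2 + C1*exp(x) + C2*exp(-2*x).
Apply the initial conditions: y(0) = -5/2 + C1 + C2 = -5 and y'(0) = C1 - 2*C2 = 1. Solving gives C1 = -4/3, C2 = -7/6.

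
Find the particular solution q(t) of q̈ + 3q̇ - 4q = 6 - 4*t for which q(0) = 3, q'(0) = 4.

q = -3/4 + t + 3*exp(-4*t)/20 + 18*exp(t)/5

Characteristic equation r² + 3r - 4 = 0 factors as (r + 4)(r - 1) = 0, so r = -4, 1.
Hence q_h = C1*exp(-4*t) + C2*exp(t).
For the particular solution try q_p = A0 + A1*t. Substituting and matching coefficients of each power of t gives A0 = -3/4, A1 = 1, so q_p = -3/4 + t.
General solution: q = -3/4 + t + C1*exp(-4*t) + C2*exp(t).
Apply the initial conditions: q(0) = -3/4 + C1 + C2 = 3 and q'(0) = 1 + C2 - 4*C1 = 4. Solving gives C1 = 3/20, C2 = 18/5.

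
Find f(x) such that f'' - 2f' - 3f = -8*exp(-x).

Characteristic equation r² - 2r - 3 = 0 factors as (r + 1)(r - 3) = 0, so r = -1, 3.
Hence f_h = C1*exp(-x) + C2*exp(3*x).
Since exp(-x) solves the homogeneous equation (r = -1 is a root of multiplicity 1), multiply the trial by x. Try f_p = A*x*exp(-x). Substituting into the equation and dividing by exp(-x) gives A = 2, so f_p = 2*x*exp(-x).

f = C1*exp(-x) + C2*exp(3*x) + 2*x*exp(-x)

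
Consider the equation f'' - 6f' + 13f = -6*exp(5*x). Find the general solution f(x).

f = -3*exp(5*x)/4 + C1*cos(2*x)*exp(3*x) + C2*exp(3*x)*sin(2*x)

Characteristic equation r² - 6r + 13 = 0 has discriminant (-6)² - 4·(13) = -16 < 0, so r = 3 ± 2i.
Hence f_h = C1*cos(2*x)*exp(3*x) + C2*exp(3*x)*sin(2*x).
Try f_p = A*exp(5*x). Substituting into the equation and dividing by exp(5*x) gives A = -3/4, so f_p = -3*exp(5*x)/4.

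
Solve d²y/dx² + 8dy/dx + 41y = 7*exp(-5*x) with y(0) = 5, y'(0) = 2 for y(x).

Characteristic equation r² + 8r + 41 = 0 has discriminant (8)² - 4·(41) = -100 < 0, so r = -4 ± 5i.
Hence y_h = C1*cos(5*x)*exp(-4*x) + C2*exp(-4*x)*sin(5*x).
Try y_p = A*exp(-5*x). Substituting into the equation and dividing by exp(-5*x) gives A = 7/26, so y_p = 7*exp(-5*x)/26.
General solution: y = 7*exp(-5*x)/26 + C1*cos(5*x)*exp(-4*x) + C2*exp(-4*x)*sin(5*x).
Apply the initial conditions: y(0) = 7/26 + C1 = 5 and y'(0) = -35/26 - 4*C1 + 5*C2 = 2. Solving gives C1 = 123/26, C2 = 579/130.

y = 7*exp(-5*x)/26 + 123*cos(5*x)*exp(-4*x)/26 + 579*exp(-4*x)*sin(5*x)/130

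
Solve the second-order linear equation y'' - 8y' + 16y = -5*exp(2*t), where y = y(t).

Characteristic equation r² - 8r + 16 = 0 has discriminant (-8)² - 4·(16) = 0, so r = 4 is a repeated root.
Hence y_h = (C1 + C2*t)*exp(4*t).
Try y_p = A*exp(2*t). Substituting into the equation and dividing by exp(2*t) gives A = -5/4, so y_p = -5*exp(2*t)/4.

y = -5*exp(2*t)/4 + C1*exp(4*t) + C2*t*exp(4*t)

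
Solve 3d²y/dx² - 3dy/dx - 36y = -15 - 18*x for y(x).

y = 3/8 + x/2 + C1*exp(-3*x) + C2*exp(4*x)

Divide through by 3: y'' - y' - 12y = -5 - 6*x.
Characteristic equation r² - r - 12 = 0 factors as (r + 3)(r - 4) = 0, so r = -3, 4.
Hence y_h = C1*exp(-3*x) + C2*exp(4*x).
For the particular solution try y_p = A0 + A1*x. Substituting and matching coefficients of each power of x gives A0 = 3/8, A1 = 1/2, so y_p = 3/8 + x/2.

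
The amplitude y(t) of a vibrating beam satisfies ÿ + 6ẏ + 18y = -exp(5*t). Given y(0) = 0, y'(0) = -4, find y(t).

y = -exp(5*t)/73 - 284*exp(-3*t)*sin(3*t)/219 + cos(3*t)*exp(-3*t)/73

Characteristic equation r² + 6r + 18 = 0 has discriminant (6)² - 4·(18) = -36 < 0, so r = -3 ± 3i.
Hence y_h = C1*cos(3*t)*exp(-3*t) + C2*exp(-3*t)*sin(3*t).
Try y_p = A*exp(5*t). Substituting into the equation and dividing by exp(5*t) gives A = -1/73, so y_p = -exp(5*t)/73.
General solution: y = -exp(5*t)/73 + C1*cos(3*t)*exp(-3*t) + C2*exp(-3*t)*sin(3*t).
Apply the initial conditions: y(0) = -1/73 + C1 = 0 and y'(0) = -5/73 - 3*C1 + 3*C2 = -4. Solving gives C1 = 1/73, C2 = -284/219.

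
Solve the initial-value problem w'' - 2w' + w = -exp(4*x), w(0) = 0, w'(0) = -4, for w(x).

Characteristic equation r² - 2r + 1 = 0 has discriminant (-2)² - 4·(1) = 0, so r = 1 is a repeated root.
Hence w_h = (C1 + C2*x)*exp(x).
Try w_p = A*exp(4*x). Substituting into the equation and dividing by exp(4*x) gives A = -1/9, so w_p = -exp(4*x)/9.
General solution: w = -exp(4*x)/9 + C1*exp(x) + C2*x*exp(x).
Apply the initial conditions: w(0) = -1/9 + C1 = 0 and w'(0) = -4/9 + C1 + C2 = -4. Solving gives C1 = 1/9, C2 = -11/3.

w = -exp(4*x)/9 + exp(x)/9 - 11*x*exp(x)/3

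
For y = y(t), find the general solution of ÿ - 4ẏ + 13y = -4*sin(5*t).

y = -5*cos(5*t)/34 + 3*sin(5*t)/34 + C1*cos(3*t)*exp(2*t) + C2*exp(2*t)*sin(3*t)

Characteristic equation r² - 4r + 13 = 0 has discriminant (-4)² - 4·(13) = -36 < 0, so r = 2 ± 3i.
Hence y_h = C1*cos(3*t)*exp(2*t) + C2*exp(2*t)*sin(3*t).
Try y_p = A*cos(5*t) + B*sin(5*t). Substituting and equating the coefficients of cos(5t) and sin(5t) gives A = -5/34, B = 3/34, so y_p = -5*cos(5*t)/34 + 3*sin(5*t)/34.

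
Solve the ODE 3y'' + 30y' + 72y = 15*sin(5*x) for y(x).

y = -250*cos(5*x)/2501 - 5*sin(5*x)/2501 + C1*exp(-6*x) + C2*exp(-4*x)

Divide through by 3: y'' + 10y' + 24y = 5*sin(5*x).
Characteristic equation r² + 10r + 24 = 0 factors as (r + 6)(r + 4) = 0, so r = -6, -4.
Hence y_h = C1*exp(-6*x) + C2*exp(-4*x).
Try y_p = A*cos(5*x) + B*sin(5*x). Substituting and equating the coefficients of cos(5x) and sin(5x) gives A = -250/2501, B = -5/2501, so y_p = -250*cos(5*x)/2501 - 5*sin(5*x)/2501.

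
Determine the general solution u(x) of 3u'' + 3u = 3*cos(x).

u = C1*cos(x) + C2*sin(x) + x*sin(x)/2

Divide through by 3: u'' + u = cos(x).
Characteristic equation r² + 1 = 0 has discriminant (0)² - 4·(1) = -4 < 0, so r = ± i.
Hence u_h = C1*cos(x) + C2*sin(x).
Since ±1i are characteristic roots, multiply the trial by x. Try u_p = x*(A*cos(x) + B*sin(x)). Substituting and equating the coefficients of cos(x) and sin(x) gives A = 0, B = 1/2, so u_p = x*sin(x)/2.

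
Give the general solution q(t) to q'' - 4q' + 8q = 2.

q = 1/4 + C1*cos(2*t)*exp(2*t) + C2*exp(2*t)*sin(2*t)

Characteristic equation r² - 4r + 8 = 0 has discriminant (-4)² - 4·(8) = -16 < 0, so r = 2 ± 2i.
Hence q_h = C1*cos(2*t)*exp(2*t) + C2*exp(2*t)*sin(2*t).
For the particular solution try q_p = A0. Substituting and matching coefficients of each power of t gives A0 = 1/4, so q_p = 1/4.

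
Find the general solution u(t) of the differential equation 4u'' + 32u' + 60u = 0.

u = C1*exp(-3*t) + C2*exp(-5*t)

Divide through by 4: u'' + 8u' + 15u = 0.
Characteristic equation r² + 8r + 15 = 0 factors as (r + 3)(r + 5) = 0, so r = -3, -5.
Hence u_h = C1*exp(-3*t) + C2*exp(-5*t).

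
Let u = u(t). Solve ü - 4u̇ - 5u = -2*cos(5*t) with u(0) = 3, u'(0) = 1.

Characteristic equation r² - 4r - 5 = 0 factors as (r + 1)(r - 5) = 0, so r = -1, 5.
Hence u_h = C1*exp(-t) + C2*exp(5*t).
Try u_p = A*cos(5*t) + B*sin(5*t). Substituting and equating the coefficients of cos(5t) and sin(5t) gives A = 3/65, B = 2/65, so u_p = 2*sin(5*t)/65 + 3*cos(5*t)/65.
General solution: u = 2*sin(5*t)/65 + 3*cos(5*t)/65 + C1*exp(-t) + C2*exp(5*t).
Apply the initial conditions: u(0) = 3/65 + C1 + C2 = 3 and u'(0) = 2/13 - C1 + 5*C2 = 1. Solving gives C1 = 181/78, C2 = 19/30.

u = 2*sin(5*t)/65 + 3*cos(5*t)/65 + 19*exp(5*t)/30 + 181*exp(-t)/78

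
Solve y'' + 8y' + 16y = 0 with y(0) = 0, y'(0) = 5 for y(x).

y = 5*x*exp(-4*x)

Characteristic equation r² + 8r + 16 = 0 has discriminant (8)² - 4·(16) = 0, so r = -4 is a repeated root.
Hence y_h = (C1 + C2*x)*exp(-4*x).
Apply the initial conditions: y(0) = C1 = 0 and y'(0) = C2 - 4*C1 = 5. Solving gives C1 = 0, C2 = 5.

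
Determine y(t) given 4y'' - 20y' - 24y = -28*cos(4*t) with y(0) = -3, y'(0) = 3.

y = -52*exp(-t)/17 - 3*exp(6*t)/26 + 35*sin(4*t)/221 + 77*cos(4*t)/442

Divide through by 4: y'' - 5y' - 6y = -7*cos(4*t).
Characteristic equation r² - 5r - 6 = 0 factors as (r + 1)(r - 6) = 0, so r = -1, 6.
Hence y_h = C1*exp(-t) + C2*exp(6*t).
Try y_p = A*cos(4*t) + B*sin(4*t). Substituting and equating the coefficients of cos(4t) and sin(4t) gives A = 77/442, B = 35/221, so y_p = 35*sin(4*t)/221 + 77*cos(4*t)/442.
General solution: y = 35*sin(4*t)/221 + 77*cos(4*t)/442 + C1*exp(-t) + C2*exp(6*t).
Apply the initial conditions: y(0) = 77/442 + C1 + C2 = -3 and y'(0) = 140/221 - C1 + 6*C2 = 3. Solving gives C1 = -52/17, C2 = -3/26.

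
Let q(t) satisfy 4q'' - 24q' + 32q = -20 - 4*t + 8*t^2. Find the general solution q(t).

q = -1/2 + t/4 + t**2/4 + C1*exp(4*t) + C2*exp(2*t)

Divide through by 4: q'' - 6q' + 8q = -5 - t + 2*t^2.
Characteristic equation r² - 6r + 8 = 0 factors as (r - 4)(r - 2) = 0, so r = 4, 2.
Hence q_h = C1*exp(4*t) + C2*exp(2*t).
For the particular solution try q_p = A0 + A1*t + A2*t^2. Substituting and matching coefficients of each power of t gives A0 = -1/2, A1 = 1/4, A2 = 1/4, so q_p = -1/2 + t/4 + t^2/4.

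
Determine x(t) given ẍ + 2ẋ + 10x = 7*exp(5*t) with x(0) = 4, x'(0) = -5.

Characteristic equation r² + 2r + 10 = 0 has discriminant (2)² - 4·(10) = -36 < 0, so r = -1 ± 3i.
Hence x_h = C1*cos(3*t)*exp(-t) + C2*exp(-t)*sin(3*t).
Try x_p = A*exp(5*t). Substituting into the equation and dividing by exp(5*t) gives A = 7/45, so x_p = 7*exp(5*t)/45.
General solution: x = 7*exp(5*t)/45 + C1*cos(3*t)*exp(-t) + C2*exp(-t)*sin(3*t).
Apply the initial conditions: x(0) = 7/45 + C1 = 4 and x'(0) = 7/9 - C1 + 3*C2 = -5. Solving gives C1 = 173/45, C2 = -29/45.

x = 7*exp(5*t)/45 - 29*exp(-t)*sin(3*t)/45 + 173*cos(3*t)*exp(-t)/45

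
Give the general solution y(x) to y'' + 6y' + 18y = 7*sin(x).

y = -42*cos(x)/325 + 119*sin(x)/325 + C1*cos(3*x)*exp(-3*x) + C2*exp(-3*x)*sin(3*x)

Characteristic equation r² + 6r + 18 = 0 has discriminant (6)² - 4·(18) = -36 < 0, so r = -3 ± 3i.
Hence y_h = C1*cos(3*x)*exp(-3*x) + C2*exp(-3*x)*sin(3*x).
Try y_p = A*cos(x) + B*sin(x). Substituting and equating the coefficients of cos(x) and sin(x) gives A = -42/325, B = 119/325, so y_p = -42*cos(x)/325 + 119*sin(x)/325.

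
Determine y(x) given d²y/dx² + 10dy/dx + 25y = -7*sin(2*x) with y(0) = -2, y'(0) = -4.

y = -1822*exp(-5*x)/841 - 147*sin(2*x)/841 + 140*cos(2*x)/841 - 420*x*exp(-5*x)/29

Characteristic equation r² + 10r + 25 = 0 has discriminant (10)² - 4·(25) = 0, so r = -5 is a repeated root.
Hence y_h = (C1 + C2*x)*exp(-5*x).
Try y_p = A*cos(2*x) + B*sin(2*x). Substituting and equating the coefficients of cos(2x) and sin(2x) gives A = 140/841, B = -147/841, so y_p = -147*sin(2*x)/841 + 140*cos(2*x)/841.
General solution: y = -147*sin(2*x)/841 + 140*cos(2*x)/841 + C1*exp(-5*x) + C2*x*exp(-5*x).
Apply the initial conditions: y(0) = 140/841 + C1 = -2 and y'(0) = -294/841 + C2 - 5*C1 = -4. Solving gives C1 = -1822/841, C2 = -420/29.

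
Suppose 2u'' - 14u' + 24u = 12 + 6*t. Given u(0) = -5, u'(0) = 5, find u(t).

Divide through by 2: u'' - 7u' + 12u = 6 + 3*t.
Characteristic equation r² - 7r + 12 = 0 factors as (r - 4)(r - 3) = 0, so r = 4, 3.
Hence u_h = C1*exp(4*t) + C2*exp(3*t).
For the particular solution try u_p = A0 + A1*t. Substituting and matching coefficients of each power of t gives A0 = 31/48, A1 = 1/4, so u_p = 31/48 + t/4.
General solution: u = 31/48 + t/4 + C1*exp(4*t) + C2*exp(3*t).
Apply the initial conditions: u(0) = 31/48 + C1 + C2 = -5 and u'(0) = 1/4 + 3*C2 + 4*C1 = 5. Solving gives C1 = 347/16, C2 = -82/3.

u = 31/48 - 82*exp(3*t)/3 + t/4 + 347*exp(4*t)/16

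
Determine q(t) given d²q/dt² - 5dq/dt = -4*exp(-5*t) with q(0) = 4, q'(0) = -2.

q = 114/25 - 12*exp(5*t)/25 - 2*exp(-5*t)/25

Characteristic equation r² - 5r = 0 factors as (r - 5)r = 0, so r = 5, 0.
Hence q_h = C1*exp(5*t) + C2.
Try q_p = A*exp(-5*t). Substituting into the equation and dividing by exp(-5*t) gives A = -2/25, so q_p = -2*exp(-5*t)/25.
General solution: q = C2 - 2*exp(-5*t)/25 + C1*exp(5*t).
Apply the initial conditions: q(0) = -2/25 + C1 + C2 = 4 and q'(0) = 2/5 + 5*C1 = -2. Solving gives C1 = -12/25, C2 = 114/25.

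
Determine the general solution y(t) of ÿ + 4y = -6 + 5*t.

Characteristic equation r² + 4 = 0 has discriminant (0)² - 4·(4) = -16 < 0, so r = ± 2i.
Hence y_h = C1*cos(2*t) + C2*sin(2*t).
For the particular solution try y_p = A0 + A1*t. Substituting and matching coefficients of each power of t gives A0 = -3/2, A1 = 5/4, so y_p = -3/2 + 5*t/4.

y = -3/2 + 5*t/4 + C1*cos(2*t) + C2*sin(2*t)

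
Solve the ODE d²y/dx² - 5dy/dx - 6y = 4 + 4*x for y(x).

Characteristic equation r² - 5r - 6 = 0 factors as (r + 1)(r - 6) = 0, so r = -1, 6.
Hence y_h = C1*exp(-x) + C2*exp(6*x).
For the particular solution try y_p = A0 + A1*x. Substituting and matching coefficients of each power of x gives A0 = -1/9, A1 = -2/3, so y_p = -1/9 - 2*x/3.

y = -1/9 - 2*x/3 + C1*exp(-x) + C2*exp(6*x)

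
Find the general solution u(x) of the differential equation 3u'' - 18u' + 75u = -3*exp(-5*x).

u = -exp(-5*x)/80 + C1*cos(4*x)*exp(3*x) + C2*exp(3*x)*sin(4*x)

Divide through by 3: u'' - 6u' + 25u = -exp(-5*x).
Characteristic equation r² - 6r + 25 = 0 has discriminant (-6)² - 4·(25) = -64 < 0, so r = 3 ± 4i.
Hence u_h = C1*cos(4*x)*exp(3*x) + C2*exp(3*x)*sin(4*x).
Try u_p = A*exp(-5*x). Substituting into the equation and dividing by exp(-5*x) gives A = -1/80, so u_p = -exp(-5*x)/80.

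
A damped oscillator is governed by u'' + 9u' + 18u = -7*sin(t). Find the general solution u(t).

u = -119*sin(t)/370 + 63*cos(t)/370 + C1*exp(-6*t) + C2*exp(-3*t)

Characteristic equation r² + 9r + 18 = 0 factors as (r + 6)(r + 3) = 0, so r = -6, -3.
Hence u_h = C1*exp(-6*t) + C2*exp(-3*t).
Try u_p = A*cos(t) + B*sin(t). Substituting and equating the coefficients of cos(t) and sin(t) gives A = 63/370, B = -119/370, so u_p = -119*sin(t)/370 + 63*cos(t)/370.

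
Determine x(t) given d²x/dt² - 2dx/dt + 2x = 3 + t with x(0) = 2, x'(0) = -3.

Characteristic equation r² - 2r + 2 = 0 has discriminant (-2)² - 4·(2) = -4 < 0, so r = 1 ± i.
Hence x_h = C1*cos(t)*exp(t) + C2*exp(t)*sin(t).
For the particular solution try x_p = A0 + A1*t. Substituting and matching coefficients of each power of t gives A0 = 2, A1 = 1/2, so x_p = 2 + t/2.
General solution: x = 2 + t/2 + C1*cos(t)*exp(t) + C2*exp(t)*sin(t).
Apply the initial conditions: x(0) = 2 + C1 = 2 and x'(0) = 1/2 + C1 + C2 = -3. Solving gives C1 = 0, C2 = -7/2.

x = 2 + t/2 - 7*exp(t)*sin(t)/2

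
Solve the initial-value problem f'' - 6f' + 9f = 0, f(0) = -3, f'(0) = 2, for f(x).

f = -3*exp(3*x) + 11*x*exp(3*x)

Characteristic equation r² - 6r + 9 = 0 has discriminant (-6)² - 4·(9) = 0, so r = 3 is a repeated root.
Hence f_h = (C1 + C2*x)*exp(3*x).
Apply the initial conditions: f(0) = C1 = -3 and f'(0) = C2 + 3*C1 = 2. Solving gives C1 = -3, C2 = 11.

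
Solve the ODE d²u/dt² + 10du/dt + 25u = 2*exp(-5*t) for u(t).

u = C1*exp(-5*t) + t**2*exp(-5*t) + C2*t*exp(-5*t)

Characteristic equation r² + 10r + 25 = 0 has discriminant (10)² - 4·(25) = 0, so r = -5 is a repeated root.
Hence u_h = (C1 + C2*t)*exp(-5*t).
Since exp(-5*t) solves the homogeneous equation (r = -5 is a root of multiplicity 2), multiply the trial by t^2. Try u_p = A*t^2*exp(-5*t). Substituting into the equation and dividing by exp(-5*t) gives A = 1, so u_p = t^2*exp(-5*t).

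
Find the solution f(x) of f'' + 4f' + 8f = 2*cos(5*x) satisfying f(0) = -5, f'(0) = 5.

f = -34*cos(5*x)/689 + 40*sin(5*x)/689 - 3577*exp(-2*x)*sin(2*x)/1378 - 3411*cos(2*x)*exp(-2*x)/689

Characteristic equation r² + 4r + 8 = 0 has discriminant (4)² - 4·(8) = -16 < 0, so r = -2 ± 2i.
Hence f_h = C1*cos(2*x)*exp(-2*x) + C2*exp(-2*x)*sin(2*x).
Try f_p = A*cos(5*x) + B*sin(5*x). Substituting and equating the coefficients of cos(5x) and sin(5x) gives A = -34/689, B = 40/689, so f_p = -34*cos(5*x)/689 + 40*sin(5*x)/689.
General solution: f = -34*cos(5*x)/689 + 40*sin(5*x)/689 + C1*cos(2*x)*exp(-2*x) + C2*exp(-2*x)*sin(2*x).
Apply the initial conditions: f(0) = -34/689 + C1 = -5 and f'(0) = 200/689 - 2*C1 + 2*C2 = 5. Solving gives C1 = -3411/689, C2 = -3577/1378.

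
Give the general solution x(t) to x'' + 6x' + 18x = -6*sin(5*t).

x = 42*sin(5*t)/949 + 180*cos(5*t)/949 + C1*cos(3*t)*exp(-3*t) + C2*exp(-3*t)*sin(3*t)

Characteristic equation r² + 6r + 18 = 0 has discriminant (6)² - 4·(18) = -36 < 0, so r = -3 ± 3i.
Hence x_h = C1*cos(3*t)*exp(-3*t) + C2*exp(-3*t)*sin(3*t).
Try x_p = A*cos(5*t) + B*sin(5*t). Substituting and equating the coefficients of cos(5t) and sin(5t) gives A = 180/949, B = 42/949, so x_p = 42*sin(5*t)/949 + 180*cos(5*t)/949.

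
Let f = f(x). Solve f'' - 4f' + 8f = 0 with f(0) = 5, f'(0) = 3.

Characteristic equation r² - 4r + 8 = 0 has discriminant (-4)² - 4·(8) = -16 < 0, so r = 2 ± 2i.
Hence f_h = C1*cos(2*x)*exp(2*x) + C2*exp(2*x)*sin(2*x).
Apply the initial conditions: f(0) = C1 = 5 and f'(0) = 2*C1 + 2*C2 = 3. Solving gives C1 = 5, C2 = -7/2.

f = 5*cos(2*x)*exp(2*x) - 7*exp(2*x)*sin(2*x)/2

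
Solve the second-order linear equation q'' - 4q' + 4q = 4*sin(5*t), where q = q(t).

q = -84*sin(5*t)/841 + 80*cos(5*t)/841 + C1*exp(2*t) + C2*t*exp(2*t)

Characteristic equation r² - 4r + 4 = 0 has discriminant (-4)² - 4·(4) = 0, so r = 2 is a repeated root.
Hence q_h = (C1 + C2*t)*exp(2*t).
Try q_p = A*cos(5*t) + B*sin(5*t). Substituting and equating the coefficients of cos(5t) and sin(5t) gives A = 80/841, B = -84/841, so q_p = -84*sin(5*t)/841 + 80*cos(5*t)/841.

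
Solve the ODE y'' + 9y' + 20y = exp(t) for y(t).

Characteristic equation r² + 9r + 20 = 0 factors as (r + 5)(r + 4) = 0, so r = -5, -4.
Hence y_h = C1*exp(-5*t) + C2*exp(-4*t).
Try y_p = A*exp(t). Substituting into the equation and dividing by exp(t) gives A = 1/30, so y_p = exp(t)/30.

y = exp(t)/30 + C1*exp(-5*t) + C2*exp(-4*t)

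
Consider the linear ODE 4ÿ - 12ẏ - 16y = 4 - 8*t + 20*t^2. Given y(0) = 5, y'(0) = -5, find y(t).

y = -85/32 - 5*t**2/4 + 9*exp(4*t)/160 + 19*t/8 + 38*exp(-t)/5

Divide through by 4: y'' - 3y' - 4y = 1 - 2*t + 5*t^2.
Characteristic equation r² - 3r - 4 = 0 factors as (r + 1)(r - 4) = 0, so r = -1, 4.
Hence y_h = C1*exp(-t) + C2*exp(4*t).
For the particular solution try y_p = A0 + A1*t + A2*t^2. Substituting and matching coefficients of each power of t gives A0 = -85/32, A1 = 19/8, A2 = -5/4, so y_p = -85/32 - 5*t^2/4 + 19*t/8.
General solution: y = -85/32 - 5*t^2/4 + 19*t/8 + C1*exp(-t) + C2*exp(4*t).
Apply the initial conditions: y(0) = -85/32 + C1 + C2 = 5 and y'(0) = 19/8 - C1 + 4*C2 = -5. Solving gives C1 = 38/5, C2 = 9/160.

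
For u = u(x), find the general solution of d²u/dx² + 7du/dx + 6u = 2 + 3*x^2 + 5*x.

Characteristic equation r² + 7r + 6 = 0 factors as (r + 1)(r + 6) = 0, so r = -1, -6.
Hence u_h = C1*exp(-x) + C2*exp(-6*x).
For the particular solution try u_p = A0 + A1*x + A2*x^2. Substituting and matching coefficients of each power of x gives A0 = 5/9, A1 = -1/3, A2 = 1/2, so u_p = 5/9 + x^2/2 - x/3.

u = 5/9 + x**2/2 - x/3 + C1*exp(-x) + C2*exp(-6*x)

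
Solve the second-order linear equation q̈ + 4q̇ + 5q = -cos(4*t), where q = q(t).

Characteristic equation r² + 4r + 5 = 0 has discriminant (4)² - 4·(5) = -4 < 0, so r = -2 ± i.
Hence q_h = C1*cos(t)*exp(-2*t) + C2*exp(-2*t)*sin(t).
Try q_p = A*cos(4*t) + B*sin(4*t). Substituting and equating the coefficients of cos(4t) and sin(4t) gives A = 11/377, B = -16/377, so q_p = -16*sin(4*t)/377 + 11*cos(4*t)/377.

q = -16*sin(4*t)/377 + 11*cos(4*t)/377 + C1*cos(t)*exp(-2*t) + C2*exp(-2*t)*sin(t)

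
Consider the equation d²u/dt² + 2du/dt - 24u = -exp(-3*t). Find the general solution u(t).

Characteristic equation r² + 2r - 24 = 0 factors as (r - 4)(r + 6) = 0, so r = 4, -6.
Hence u_h = C1*exp(4*t) + C2*exp(-6*t).
Try u_p = A*exp(-3*t). Substituting into the equation and dividing by exp(-3*t) gives A = 1/21, so u_p = exp(-3*t)/21.

u = exp(-3*t)/21 + C1*exp(4*t) + C2*exp(-6*t)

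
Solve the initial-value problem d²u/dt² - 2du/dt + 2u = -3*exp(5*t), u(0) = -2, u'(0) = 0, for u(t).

u = -3*exp(5*t)/17 - 31*cos(t)*exp(t)/17 + 46*exp(t)*sin(t)/17

Characteristic equation r² - 2r + 2 = 0 has discriminant (-2)² - 4·(2) = -4 < 0, so r = 1 ± i.
Hence u_h = C1*cos(t)*exp(t) + C2*exp(t)*sin(t).
Try u_p = A*exp(5*t). Substituting into the equation and dividing by exp(5*t) gives A = -3/17, so u_p = -3*exp(5*t)/17.
General solution: u = -3*exp(5*t)/17 + C1*cos(t)*exp(t) + C2*exp(t)*sin(t).
Apply the initial conditions: u(0) = -3/17 + C1 = -2 and u'(0) = -15/17 + C1 + C2 = 0. Solving gives C1 = -31/17, C2 = 46/17.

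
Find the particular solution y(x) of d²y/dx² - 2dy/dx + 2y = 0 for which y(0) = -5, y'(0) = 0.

Characteristic equation r² - 2r + 2 = 0 has discriminant (-2)² - 4·(2) = -4 < 0, so r = 1 ± i.
Hence y_h = C1*cos(x)*exp(x) + C2*exp(x)*sin(x).
Apply the initial conditions: y(0) = C1 = -5 and y'(0) = C1 + C2 = 0. Solving gives C1 = -5, C2 = 5.

y = -5*cos(x)*exp(x) + 5*exp(x)*sin(x)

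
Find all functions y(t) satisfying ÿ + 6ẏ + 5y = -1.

Characteristic equation r² + 6r + 5 = 0 factors as (r + 1)(r + 5) = 0, so r = -1, -5.
Hence y_h = C1*exp(-t) + C2*exp(-5*t).
For the particular solution try y_p = A0. Substituting and matching coefficients of each power of t gives A0 = -1/5, so y_p = -1/5.

y = -1/5 + C1*exp(-t) + C2*exp(-5*t)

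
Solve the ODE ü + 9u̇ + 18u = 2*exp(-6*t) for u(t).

u = C1*exp(-6*t) + C2*exp(-3*t) - 2*t*exp(-6*t)/3

Characteristic equation r² + 9r + 18 = 0 factors as (r + 6)(r + 3) = 0, so r = -6, -3.
Hence u_h = C1*exp(-6*t) + C2*exp(-3*t).
Since exp(-6*t) solves the homogeneous equation (r = -6 is a root of multiplicity 1), multiply the trial by t. Try u_p = A*t*exp(-6*t). Substituting into the equation and dividing by exp(-6*t) gives A = -2/3, so u_p = -2*t*exp(-6*t)/3.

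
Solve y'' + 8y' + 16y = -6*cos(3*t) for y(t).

y = -144*sin(3*t)/625 - 42*cos(3*t)/625 + C1*exp(-4*t) + C2*t*exp(-4*t)

Characteristic equation r² + 8r + 16 = 0 has discriminant (8)² - 4·(16) = 0, so r = -4 is a repeated root.
Hence y_h = (C1 + C2*t)*exp(-4*t).
Try y_p = A*cos(3*t) + B*sin(3*t). Substituting and equating the coefficients of cos(3t) and sin(3t) gives A = -42/625, B = -144/625, so y_p = -144*sin(3*t)/625 - 42*cos(3*t)/625.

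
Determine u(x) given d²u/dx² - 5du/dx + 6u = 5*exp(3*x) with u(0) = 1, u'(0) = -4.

u = -11*exp(3*x) + 12*exp(2*x) + 5*x*exp(3*x)

Characteristic equation r² - 5r + 6 = 0 factors as (r - 2)(r - 3) = 0, so r = 2, 3.
Hence u_h = C1*exp(2*x) + C2*exp(3*x).
Since exp(3*x) solves the homogeneous equation (r = 3 is a root of multiplicity 1), multiply the trial by x. Try u_p = A*x*exp(3*x). Substituting into the equation and dividing by exp(3*x) gives A = 5, so u_p = 5*x*exp(3*x).
General solution: u = C1*exp(2*x) + C2*exp(3*x) + 5*x*exp(3*x).
Apply the initial conditions: u(0) = C1 + C2 = 1 and u'(0) = 5 + 2*C1 + 3*C2 = -4. Solving gives C1 = 12, C2 = -11.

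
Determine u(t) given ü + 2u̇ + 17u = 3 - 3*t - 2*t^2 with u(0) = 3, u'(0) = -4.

Characteristic equation r² + 2r + 17 = 0 has discriminant (2)² - 4·(17) = -64 < 0, so r = -1 ± 4i.
Hence u_h = C1*cos(4*t)*exp(-t) + C2*exp(-t)*sin(4*t).
For the particular solution try u_p = A0 + A1*t + A2*t^2. Substituting and matching coefficients of each power of t gives A0 = 1021/4913, A1 = -43/289, A2 = -2/17, so u_p = 1021/4913 - 43*t/289 - 2*t^2/17.
General solution: u = 1021/4913 - 43*t/289 - 2*t^2/17 + C1*cos(4*t)*exp(-t) + C2*exp(-t)*sin(4*t).
Apply the initial conditions: u(0) = 1021/4913 + C1 = 3 and u'(0) = -43/289 - C1 + 4*C2 = -4. Solving gives C1 = 13718/4913, C2 = -5203/19652.

u = 1021/4913 - 43*t/289 - 2*t**2/17 - 5203*exp(-t)*sin(4*t)/19652 + 13718*cos(4*t)*exp(-t)/4913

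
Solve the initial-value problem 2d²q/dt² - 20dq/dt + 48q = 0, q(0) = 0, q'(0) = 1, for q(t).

Divide through by 2: q'' - 10q' + 24q = 0.
Characteristic equation r² - 10r + 24 = 0 factors as (r - 4)(r - 6) = 0, so r = 4, 6.
Hence q_h = C1*exp(4*t) + C2*exp(6*t).
Apply the initial conditions: q(0) = C1 + C2 = 0 and q'(0) = 4*C1 + 6*C2 = 1. Solving gives C1 = -1/2, C2 = 1/2.

q = exp(6*t)/2 - exp(4*t)/2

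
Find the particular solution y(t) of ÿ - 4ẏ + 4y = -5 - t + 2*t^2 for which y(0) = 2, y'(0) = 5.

y = -3/4 + t**2/2 + 3*t/4 + 11*exp(2*t)/4 - 5*t*exp(2*t)/4

Characteristic equation r² - 4r + 4 = 0 has discriminant (-4)² - 4·(4) = 0, so r = 2 is a repeated root.
Hence y_h = (C1 + C2*t)*exp(2*t).
For the particular solution try y_p = A0 + A1*t + A2*t^2. Substituting and matching coefficients of each power of t gives A0 = -3/4, A1 = 3/4, A2 = 1/2, so y_p = -3/4 + t^2/2 + 3*t/4.
General solution: y = -3/4 + t^2/2 + 3*t/4 + C1*exp(2*t) + C2*t*exp(2*t).
Apply the initial conditions: y(0) = -3/4 + C1 = 2 and y'(0) = 3/4 + C2 + 2*C1 = 5. Solving gives C1 = 11/4, C2 = -5/4.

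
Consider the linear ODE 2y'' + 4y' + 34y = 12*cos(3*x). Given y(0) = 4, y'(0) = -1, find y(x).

y = 9*sin(3*x)/25 + 12*cos(3*x)/25 + 9*exp(-x)*sin(4*x)/25 + 88*cos(4*x)*exp(-x)/25

Divide through by 2: y'' + 2y' + 17y = 6*cos(3*x).
Characteristic equation r² + 2r + 17 = 0 has discriminant (2)² - 4·(17) = -64 < 0, so r = -1 ± 4i.
Hence y_h = C1*cos(4*x)*exp(-x) + C2*exp(-x)*sin(4*x).
Try y_p = A*cos(3*x) + B*sin(3*x). Substituting and equating the coefficients of cos(3x) and sin(3x) gives A = 12/25, B = 9/25, so y_p = 9*sin(3*x)/25 + 12*cos(3*x)/25.
General solution: y = 9*sin(3*x)/25 + 12*cos(3*x)/25 + C1*cos(4*x)*exp(-x) + C2*exp(-x)*sin(4*x).
Apply the initial conditions: y(0) = 12/25 + C1 = 4 and y'(0) = 27/25 - C1 + 4*C2 = -1. Solving gives C1 = 88/25, C2 = 9/25.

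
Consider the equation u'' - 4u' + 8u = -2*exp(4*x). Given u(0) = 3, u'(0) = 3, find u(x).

Characteristic equation r² - 4r + 8 = 0 has discriminant (-4)² - 4·(8) = -16 < 0, so r = 2 ± 2i.
Hence u_h = C1*cos(2*x)*exp(2*x) + C2*exp(2*x)*sin(2*x).
Try u_p = A*exp(4*x). Substituting into the equation and dividing by exp(4*x) gives A = -1/4, so u_p = -exp(4*x)/4.
General solution: u = -exp(4*x)/4 + C1*cos(2*x)*exp(2*x) + C2*exp(2*x)*sin(2*x).
Apply the initial conditions: u(0) = -1/4 + C1 = 3 and u'(0) = -1 + 2*C1 + 2*C2 = 3. Solving gives C1 = 13/4, C2 = -5/4.

u = -exp(4*x)/4 - 5*exp(2*x)*sin(2*x)/4 + 13*cos(2*x)*exp(2*x)/4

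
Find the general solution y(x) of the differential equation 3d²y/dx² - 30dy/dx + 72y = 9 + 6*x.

Divide through by 3: y'' - 10y' + 24y = 3 + 2*x.
Characteristic equation r² - 10r + 24 = 0 factors as (r - 4)(r - 6) = 0, so r = 4, 6.
Hence y_h = C1*exp(4*x) + C2*exp(6*x).
For the particular solution try y_p = A0 + A1*x. Substituting and matching coefficients of each power of x gives A0 = 23/144, A1 = 1/12, so y_p = 23/144 + x/12.

y = 23/144 + x/12 + C1*exp(4*x) + C2*exp(6*x)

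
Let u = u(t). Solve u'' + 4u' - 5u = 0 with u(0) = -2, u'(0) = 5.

u = -7*exp(-5*t)/6 - 5*exp(t)/6

Characteristic equation r² + 4r - 5 = 0 factors as (r - 1)(r + 5) = 0, so r = 1, -5.
Hence u_h = C1*exp(t) + C2*exp(-5*t).
Apply the initial conditions: u(0) = C1 + C2 = -2 and u'(0) = C1 - 5*C2 = 5. Solving gives C1 = -5/6, C2 = -7/6.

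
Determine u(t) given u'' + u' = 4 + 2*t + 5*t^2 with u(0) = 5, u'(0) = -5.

u = -12 - 4*t**2 + 12*t + 17*exp(-t) + 5*t**3/3

Characteristic equation r² + r = 0 factors as (r + 1)r = 0, so r = -1, 0.
Hence u_h = C1*exp(-t) + C2.
Since 0 is a characteristic root (multiplicity 1), multiply the polynomial trial by t: try u_p = t*(A0 + A1*t + A2*t^2). Substituting and matching coefficients of each power of t gives A0 = 12, A1 = -4, A2 = 5/3, so u_p = -4*t^2 + 12*t + 5*t^3/3.
General solution: u = C2 - 4*t^2 + 12*t + 5*t^3/3 + C1*exp(-t).
Apply the initial conditions: u(0) = C1 + C2 = 5 and u'(0) = 12 - C1 = -5. Solving gives C1 = 17, C2 = -12.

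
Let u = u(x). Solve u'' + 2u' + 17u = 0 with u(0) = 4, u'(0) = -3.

Characteristic equation r² + 2r + 17 = 0 has discriminant (2)² - 4·(17) = -64 < 0, so r = -1 ± 4i.
Hence u_h = C1*cos(4*x)*exp(-x) + C2*exp(-x)*sin(4*x).
Apply the initial conditions: u(0) = C1 = 4 and u'(0) = -C1 + 4*C2 = -3. Solving gives C1 = 4, C2 = 1/4.

u = 4*cos(4*x)*exp(-x) + exp(-x)*sin(4*x)/4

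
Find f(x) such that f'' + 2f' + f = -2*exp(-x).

Characteristic equation r² + 2r + 1 = 0 has discriminant (2)² - 4·(1) = 0, so r = -1 is a repeated root.
Hence f_h = (C1 + C2*x)*exp(-x).
Since exp(-x) solves the homogeneous equation (r = -1 is a root of multiplicity 2), multiply the trial by x^2. Try f_p = A*x^2*exp(-x). Substituting into the equation and dividing by exp(-x) gives A = -1, so f_p = -x^2*exp(-x).

f = C1*exp(-x) - x**2*exp(-x) + C2*x*exp(-x)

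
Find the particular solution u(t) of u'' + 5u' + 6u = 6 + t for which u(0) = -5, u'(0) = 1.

u = 31/36 - 67*exp(-2*t)/4 + t/6 + 98*exp(-3*t)/9

Characteristic equation r² + 5r + 6 = 0 factors as (r + 2)(r + 3) = 0, so r = -2, -3.
Hence u_h = C1*exp(-2*t) + C2*exp(-3*t).
For the particular solution try u_p = A0 + A1*t. Substituting and matching coefficients of each power of t gives A0 = 31/36, A1 = 1/6, so u_p = 31/36 + t/6.
General solution: u = 31/36 + t/6 + C1*exp(-2*t) + C2*exp(-3*t).
Apply the initial conditions: u(0) = 31/36 + C1 + C2 = -5 and u'(0) = 1/6 - 3*C2 - 2*C1 = 1. Solving gives C1 = -67/4, C2 = 98/9.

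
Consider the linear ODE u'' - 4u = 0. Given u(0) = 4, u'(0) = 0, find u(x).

u = 2*exp(-2*x) + 2*exp(2*x)

Characteristic equation r² - 4 = 0 factors as (r - 2)(r + 2) = 0, so r = 2, -2.
Hence u_h = C1*exp(2*x) + C2*exp(-2*x).
Apply the initial conditions: u(0) = C1 + C2 = 4 and u'(0) = -2*C2 + 2*C1 = 0. Solving gives C1 = 2, C2 = 2.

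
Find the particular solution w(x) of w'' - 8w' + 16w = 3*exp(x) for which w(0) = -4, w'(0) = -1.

w = -13*exp(4*x)/3 + exp(x)/3 + 16*x*exp(4*x)

Characteristic equation r² - 8r + 16 = 0 has discriminant (-8)² - 4·(16) = 0, so r = 4 is a repeated root.
Hence w_h = (C1 + C2*x)*exp(4*x).
Try w_p = A*exp(x). Substituting into the equation and dividing by exp(x) gives A = 1/3, so w_p = exp(x)/3.
General solution: w = exp(x)/3 + C1*exp(4*x) + C2*x*exp(4*x).
Apply the initial conditions: w(0) = 1/3 + C1 = -4 and w'(0) = 1/3 + C2 + 4*C1 = -1. Solving gives C1 = -13/3, C2 = 16.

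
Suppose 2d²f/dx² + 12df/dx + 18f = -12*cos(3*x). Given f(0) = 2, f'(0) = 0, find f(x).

f = 2*exp(-3*x) - sin(3*x)/3 + 7*x*exp(-3*x)

Divide through by 2: f'' + 6f' + 9f = -6*cos(3*x).
Characteristic equation r² + 6r + 9 = 0 has discriminant (6)² - 4·(9) = 0, so r = -3 is a repeated root.
Hence f_h = (C1 + C2*x)*exp(-3*x).
Try f_p = A*cos(3*x) + B*sin(3*x). Substituting and equating the coefficients of cos(3x) and sin(3x) gives A = 0, B = -1/3, so f_p = -sin(3*x)/3.
General solution: f = -sin(3*x)/3 + C1*exp(-3*x) + C2*x*exp(-3*x).
Apply the initial conditions: f(0) = C1 = 2 and f'(0) = -1 + C2 - 3*C1 = 0. Solving gives C1 = 2, C2 = 7.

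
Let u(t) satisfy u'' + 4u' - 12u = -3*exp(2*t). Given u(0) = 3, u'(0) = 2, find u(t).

Characteristic equation r² + 4r - 12 = 0 factors as (r + 6)(r - 2) = 0, so r = -6, 2.
Hence u_h = C1*exp(-6*t) + C2*exp(2*t).
Since exp(2*t) solves the homogeneous equation (r = 2 is a root of multiplicity 1), multiply the trial by t. Try u_p = A*t*exp(2*t). Substituting into the equation and dividing by exp(2*t) gives A = -3/8, so u_p = -3*t*exp(2*t)/8.
General solution: u = C1*exp(-6*t) + C2*exp(2*t) - 3*t*exp(2*t)/8.
Apply the initial conditions: u(0) = C1 + C2 = 3 and u'(0) = -3/8 - 6*C1 + 2*C2 = 2. Solving gives C1 = 29/64, C2 = 163/64.

u = 29*exp(-6*t)/64 + 163*exp(2*t)/64 - 3*t*exp(2*t)/8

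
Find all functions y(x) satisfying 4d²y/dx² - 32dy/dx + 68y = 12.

Divide through by 4: y'' - 8y' + 17y = 3.
Characteristic equation r² - 8r + 17 = 0 has discriminant (-8)² - 4·(17) = -4 < 0, so r = 4 ± i.
Hence y_h = C1*cos(x)*exp(4*x) + C2*exp(4*x)*sin(x).
For the particular solution try y_p = A0. Substituting and matching coefficients of each power of x gives A0 = 3/17, so y_p = 3/17.

y = 3/17 + C1*cos(x)*exp(4*x) + C2*exp(4*x)*sin(x)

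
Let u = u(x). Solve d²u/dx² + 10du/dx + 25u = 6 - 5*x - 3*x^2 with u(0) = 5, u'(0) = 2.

u = 182/625 - 13*x/125 - 3*x**2/25 + 2943*exp(-5*x)/625 + 3206*x*exp(-5*x)/125

Characteristic equation r² + 10r + 25 = 0 has discriminant (10)² - 4·(25) = 0, so r = -5 is a repeated root.
Hence u_h = (C1 + C2*x)*exp(-5*x).
For the particular solution try u_p = A0 + A1*x + A2*x^2. Substituting and matching coefficients of each power of x gives A0 = 182/625, A1 = -13/125, A2 = -3/25, so u_p = 182/625 - 13*x/125 - 3*x^2/25.
General solution: u = 182/625 - 13*x/125 - 3*x^2/25 + C1*exp(-5*x) + C2*x*exp(-5*x).
Apply the initial conditions: u(0) = 182/625 + C1 = 5 and u'(0) = -13/125 + C2 - 5*C1 = 2. Solving gives C1 = 2943/625, C2 = 3206/125.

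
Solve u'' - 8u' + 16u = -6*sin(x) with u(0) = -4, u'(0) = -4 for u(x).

u = -1108*exp(4*x)/289 - 90*sin(x)/289 - 48*cos(x)/289 + 198*x*exp(4*x)/17

Characteristic equation r² - 8r + 16 = 0 has discriminant (-8)² - 4·(16) = 0, so r = 4 is a repeated root.
Hence u_h = (C1 + C2*x)*exp(4*x).
Try u_p = A*cos(x) + B*sin(x). Substituting and equating the coefficients of cos(x) and sin(x) gives A = -48/289, B = -90/289, so u_p = -90*sin(x)/289 - 48*cos(x)/289.
General solution: u = -90*sin(x)/289 - 48*cos(x)/289 + C1*exp(4*x) + C2*x*exp(4*x).
Apply the initial conditions: u(0) = -48/289 + C1 = -4 and u'(0) = -90/289 + C2 + 4*C1 = -4. Solving gives C1 = -1108/289, C2 = 198/17.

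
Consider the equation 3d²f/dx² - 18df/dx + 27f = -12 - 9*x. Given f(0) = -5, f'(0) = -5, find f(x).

Divide through by 3: f'' - 6f' + 9f = -4 - 3*x.
Characteristic equation r² - 6r + 9 = 0 has discriminant (-6)² - 4·(9) = 0, so r = 3 is a repeated root.
Hence f_h = (C1 + C2*x)*exp(3*x).
For the particular solution try f_p = A0 + A1*x. Substituting and matching coefficients of each power of x gives A0 = -2/3, A1 = -1/3, so f_p = -2/3 - x/3.
General solution: f = -2/3 - x/3 + C1*exp(3*x) + C2*x*exp(3*x).
Apply the initial conditions: f(0) = -2/3 + C1 = -5 and f'(0) = -1/3 + C2 + 3*C1 = -5. Solving gives C1 = -13/3, C2 = 25/3.

f = -2/3 - 13*exp(3*x)/3 - x/3 + 25*x*exp(3*x)/3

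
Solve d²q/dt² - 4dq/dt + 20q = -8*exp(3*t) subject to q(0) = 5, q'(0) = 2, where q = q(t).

Characteristic equation r² - 4r + 20 = 0 has discriminant (-4)² - 4·(20) = -64 < 0, so r = 2 ± 4i.
Hence q_h = C1*cos(4*t)*exp(2*t) + C2*exp(2*t)*sin(4*t).
Try q_p = A*exp(3*t). Substituting into the equation and dividing by exp(3*t) gives A = -8/17, so q_p = -8*exp(3*t)/17.
General solution: q = -8*exp(3*t)/17 + C1*cos(4*t)*exp(2*t) + C2*exp(2*t)*sin(4*t).
Apply the initial conditions: q(0) = -8/17 + C1 = 5 and q'(0) = -24/17 + 2*C1 + 4*C2 = 2. Solving gives C1 = 93/17, C2 = -32/17.

q = -8*exp(3*t)/17 - 32*exp(2*t)*sin(4*t)/17 + 93*cos(4*t)*exp(2*t)/17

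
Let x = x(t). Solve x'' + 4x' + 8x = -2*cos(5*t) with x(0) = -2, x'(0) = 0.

Characteristic equation r² + 4r + 8 = 0 has discriminant (4)² - 4·(8) = -16 < 0, so r = -2 ± 2i.
Hence x_h = C1*cos(2*t)*exp(-2*t) + C2*exp(-2*t)*sin(2*t).
Try x_p = A*cos(5*t) + B*sin(5*t). Substituting and equating the coefficients of cos(5t) and sin(5t) gives A = 34/689, B = -40/689, so x_p = -40*sin(5*t)/689 + 34*cos(5*t)/689.
General solution: x = -40*sin(5*t)/689 + 34*cos(5*t)/689 + C1*cos(2*t)*exp(-2*t) + C2*exp(-2*t)*sin(2*t).
Apply the initial conditions: x(0) = 34/689 + C1 = -2 and x'(0) = -200/689 - 2*C1 + 2*C2 = 0. Solving gives C1 = -1412/689, C2 = -1312/689.

x = -40*sin(5*t)/689 + 34*cos(5*t)/689 - 1412*cos(2*t)*exp(-2*t)/689 - 1312*exp(-2*t)*sin(2*t)/689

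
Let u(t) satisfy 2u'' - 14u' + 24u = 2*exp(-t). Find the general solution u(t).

Divide through by 2: u'' - 7u' + 12u = exp(-t).
Characteristic equation r² - 7r + 12 = 0 factors as (r - 4)(r - 3) = 0, so r = 4, 3.
Hence u_h = C1*exp(4*t) + C2*exp(3*t).
Try u_p = A*exp(-t). Substituting into the equation and dividing by exp(-t) gives A = 1/20, so u_p = exp(-t)/20.

u = exp(-t)/20 + C1*exp(4*t) + C2*exp(3*t)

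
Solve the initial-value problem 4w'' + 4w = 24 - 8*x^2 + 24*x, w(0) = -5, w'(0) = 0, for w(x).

Divide through by 4: w'' + w = 6 - 2*x^2 + 6*x.
Characteristic equation r² + 1 = 0 has discriminant (0)² - 4·(1) = -4 < 0, so r = ± i.
Hence w_h = C1*cos(x) + C2*sin(x).
For the particular solution try w_p = A0 + A1*x + A2*x^2. Substituting and matching coefficients of each power of x gives A0 = 10, A1 = 6, A2 = -2, so w_p = 10 - 2*x^2 + 6*x.
General solution: w = 10 - 2*x^2 + 6*x + C1*cos(x) + C2*sin(x).
Apply the initial conditions: w(0) = 10 + C1 = -5 and w'(0) = 6 + C2 = 0. Solving gives C1 = -15, C2 = -6.

w = 10 - 15*cos(x) - 6*sin(x) - 2*x**2 + 6*x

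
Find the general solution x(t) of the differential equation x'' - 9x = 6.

Characteristic equation r² - 9 = 0 factors as (r + 3)(r - 3) = 0, so r = -3, 3.
Hence x_h = C1*exp(-3*t) + C2*exp(3*t).
For the particular solution try x_p = A0. Substituting and matching coefficients of each power of t gives A0 = -2/3, so x_p = -2/3.

x = -2/3 + C1*exp(-3*t) + C2*exp(3*t)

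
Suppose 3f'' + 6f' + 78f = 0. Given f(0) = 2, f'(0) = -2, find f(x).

Divide through by 3: f'' + 2f' + 26f = 0.
Characteristic equation r² + 2r + 26 = 0 has discriminant (2)² - 4·(26) = -100 < 0, so r = -1 ± 5i.
Hence f_h = C1*cos(5*x)*exp(-x) + C2*exp(-x)*sin(5*x).
Apply the initial conditions: f(0) = C1 = 2 and f'(0) = -C1 + 5*C2 = -2. Solving gives C1 = 2, C2 = 0.

f = 2*cos(5*x)*exp(-x)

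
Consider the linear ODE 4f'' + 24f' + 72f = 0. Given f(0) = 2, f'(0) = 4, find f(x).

f = 2*cos(3*x)*exp(-3*x) + 10*exp(-3*x)*sin(3*x)/3

Divide through by 4: f'' + 6f' + 18f = 0.
Characteristic equation r² + 6r + 18 = 0 has discriminant (6)² - 4·(18) = -36 < 0, so r = -3 ± 3i.
Hence f_h = C1*cos(3*x)*exp(-3*x) + C2*exp(-3*x)*sin(3*x).
Apply the initial conditions: f(0) = C1 = 2 and f'(0) = -3*C1 + 3*C2 = 4. Solving gives C1 = 2, C2 = 10/3.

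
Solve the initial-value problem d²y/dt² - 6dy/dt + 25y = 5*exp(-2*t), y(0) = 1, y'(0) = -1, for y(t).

Characteristic equation r² - 6r + 25 = 0 has discriminant (-6)² - 4·(25) = -64 < 0, so r = 3 ± 4i.
Hence y_h = C1*cos(4*t)*exp(3*t) + C2*exp(3*t)*sin(4*t).
Try y_p = A*exp(-2*t). Substituting into the equation and dividing by exp(-2*t) gives A = 5/41, so y_p = 5*exp(-2*t)/41.
General solution: y = 5*exp(-2*t)/41 + C1*cos(4*t)*exp(3*t) + C2*exp(3*t)*sin(4*t).
Apply the initial conditions: y(0) = 5/41 + C1 = 1 and y'(0) = -10/41 + 3*C1 + 4*C2 = -1. Solving gives C1 = 36/41, C2 = -139/164.

y = 5*exp(-2*t)/41 - 139*exp(3*t)*sin(4*t)/164 + 36*cos(4*t)*exp(3*t)/41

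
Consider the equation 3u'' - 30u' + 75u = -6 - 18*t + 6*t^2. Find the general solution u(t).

Divide through by 3: u'' - 10u' + 25u = -2 - 6*t + 2*t^2.
Characteristic equation r² - 10r + 25 = 0 has discriminant (-10)² - 4·(25) = 0, so r = 5 is a repeated root.
Hence u_h = (C1 + C2*t)*exp(5*t).
For the particular solution try u_p = A0 + A1*t + A2*t^2. Substituting and matching coefficients of each power of t gives A0 = -98/625, A1 = -22/125, A2 = 2/25, so u_p = -98/625 - 22*t/125 + 2*t^2/25.

u = -98/625 - 22*t/125 + 2*t**2/25 + C1*exp(5*t) + C2*t*exp(5*t)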